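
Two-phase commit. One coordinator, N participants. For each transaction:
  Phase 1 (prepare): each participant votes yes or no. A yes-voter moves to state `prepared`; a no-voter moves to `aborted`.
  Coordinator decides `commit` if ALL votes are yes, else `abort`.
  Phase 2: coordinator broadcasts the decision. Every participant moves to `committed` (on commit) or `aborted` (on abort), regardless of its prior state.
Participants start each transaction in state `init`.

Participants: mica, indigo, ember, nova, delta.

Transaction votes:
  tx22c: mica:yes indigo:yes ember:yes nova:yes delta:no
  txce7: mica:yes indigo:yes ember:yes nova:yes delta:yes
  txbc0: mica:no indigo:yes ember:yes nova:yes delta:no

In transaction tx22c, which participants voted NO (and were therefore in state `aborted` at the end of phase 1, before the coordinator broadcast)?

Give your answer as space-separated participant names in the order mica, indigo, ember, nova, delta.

Txn tx22c phase 1: mica yes -> prepared; indigo yes -> prepared; ember yes -> prepared; nova yes -> prepared; delta no -> aborted

Answer: delta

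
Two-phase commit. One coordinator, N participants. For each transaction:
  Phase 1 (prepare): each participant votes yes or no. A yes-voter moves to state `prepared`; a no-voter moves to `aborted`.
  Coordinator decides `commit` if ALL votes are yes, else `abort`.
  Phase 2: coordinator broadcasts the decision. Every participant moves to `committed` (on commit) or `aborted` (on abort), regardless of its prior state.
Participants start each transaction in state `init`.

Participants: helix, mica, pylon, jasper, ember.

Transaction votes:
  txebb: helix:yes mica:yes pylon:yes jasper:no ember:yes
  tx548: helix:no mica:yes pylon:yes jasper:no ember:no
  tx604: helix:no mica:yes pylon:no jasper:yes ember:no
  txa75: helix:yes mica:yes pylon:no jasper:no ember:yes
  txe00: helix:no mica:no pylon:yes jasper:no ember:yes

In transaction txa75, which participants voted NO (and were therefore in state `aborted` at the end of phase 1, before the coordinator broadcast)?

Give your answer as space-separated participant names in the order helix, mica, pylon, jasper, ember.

Txn txa75 phase 1: helix yes -> prepared; mica yes -> prepared; pylon no -> aborted; jasper no -> aborted; ember yes -> prepared

Answer: pylon jasper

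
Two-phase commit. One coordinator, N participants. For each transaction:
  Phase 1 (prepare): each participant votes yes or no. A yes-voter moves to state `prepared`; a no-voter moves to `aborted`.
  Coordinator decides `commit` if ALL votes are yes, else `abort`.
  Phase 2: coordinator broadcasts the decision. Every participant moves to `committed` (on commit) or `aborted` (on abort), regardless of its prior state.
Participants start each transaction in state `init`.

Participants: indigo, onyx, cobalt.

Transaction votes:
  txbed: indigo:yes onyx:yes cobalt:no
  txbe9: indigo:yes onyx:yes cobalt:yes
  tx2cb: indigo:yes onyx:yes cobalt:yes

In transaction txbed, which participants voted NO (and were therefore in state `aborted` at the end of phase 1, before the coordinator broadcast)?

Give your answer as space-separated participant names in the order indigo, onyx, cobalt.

Txn txbed phase 1: indigo yes -> prepared; onyx yes -> prepared; cobalt no -> aborted

Answer: cobalt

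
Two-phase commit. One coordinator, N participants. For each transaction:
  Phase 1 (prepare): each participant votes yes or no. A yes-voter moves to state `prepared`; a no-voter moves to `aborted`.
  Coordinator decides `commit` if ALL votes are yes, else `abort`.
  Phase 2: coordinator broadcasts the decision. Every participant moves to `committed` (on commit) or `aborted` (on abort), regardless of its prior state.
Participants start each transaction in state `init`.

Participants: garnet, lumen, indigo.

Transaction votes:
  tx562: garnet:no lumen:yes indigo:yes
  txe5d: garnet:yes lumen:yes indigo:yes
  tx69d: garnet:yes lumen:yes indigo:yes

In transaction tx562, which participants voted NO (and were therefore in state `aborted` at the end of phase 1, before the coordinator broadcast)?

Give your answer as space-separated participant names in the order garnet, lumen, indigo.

Txn tx562 phase 1: garnet no -> aborted; lumen yes -> prepared; indigo yes -> prepared

Answer: garnet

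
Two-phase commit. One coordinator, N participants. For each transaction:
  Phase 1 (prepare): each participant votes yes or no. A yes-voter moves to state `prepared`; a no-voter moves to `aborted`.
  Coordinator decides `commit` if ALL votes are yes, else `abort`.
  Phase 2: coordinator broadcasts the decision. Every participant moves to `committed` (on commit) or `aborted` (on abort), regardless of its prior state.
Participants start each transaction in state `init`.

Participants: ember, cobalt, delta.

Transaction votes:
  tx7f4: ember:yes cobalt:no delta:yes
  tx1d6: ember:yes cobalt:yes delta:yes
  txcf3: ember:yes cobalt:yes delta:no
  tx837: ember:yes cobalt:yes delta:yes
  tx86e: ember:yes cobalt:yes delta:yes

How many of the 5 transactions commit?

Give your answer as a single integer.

tx7f4: no from cobalt -> abort (commits=0)
tx1d6: all yes -> commit (commits=1)
txcf3: no from delta -> abort (commits=1)
tx837: all yes -> commit (commits=2)
tx86e: all yes -> commit (commits=3)

Answer: 3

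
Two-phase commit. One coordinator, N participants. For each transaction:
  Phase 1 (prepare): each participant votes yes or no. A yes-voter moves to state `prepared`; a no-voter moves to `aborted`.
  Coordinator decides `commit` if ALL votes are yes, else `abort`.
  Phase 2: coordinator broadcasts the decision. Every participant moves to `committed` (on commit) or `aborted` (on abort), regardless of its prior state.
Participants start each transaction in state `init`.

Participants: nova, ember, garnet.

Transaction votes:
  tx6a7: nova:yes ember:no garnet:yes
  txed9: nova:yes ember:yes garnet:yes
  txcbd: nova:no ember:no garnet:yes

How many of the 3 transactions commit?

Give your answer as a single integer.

Answer: 1

Derivation:
tx6a7: no from ember -> abort (commits=0)
txed9: all yes -> commit (commits=1)
txcbd: no from nova, ember -> abort (commits=1)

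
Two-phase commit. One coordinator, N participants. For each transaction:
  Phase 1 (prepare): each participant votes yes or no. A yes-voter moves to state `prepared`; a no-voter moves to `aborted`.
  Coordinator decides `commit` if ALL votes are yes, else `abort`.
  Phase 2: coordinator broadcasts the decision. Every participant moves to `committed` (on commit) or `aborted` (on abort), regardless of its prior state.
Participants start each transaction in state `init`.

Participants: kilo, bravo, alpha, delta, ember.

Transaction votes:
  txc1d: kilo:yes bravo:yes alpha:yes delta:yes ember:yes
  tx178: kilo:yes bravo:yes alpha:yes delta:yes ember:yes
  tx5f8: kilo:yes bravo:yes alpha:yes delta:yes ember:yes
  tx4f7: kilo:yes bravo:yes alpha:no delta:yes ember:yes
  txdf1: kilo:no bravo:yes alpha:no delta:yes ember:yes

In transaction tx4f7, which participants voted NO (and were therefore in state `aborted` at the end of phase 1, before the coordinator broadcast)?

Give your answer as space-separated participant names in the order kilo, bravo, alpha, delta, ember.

Txn tx4f7 phase 1: kilo yes -> prepared; bravo yes -> prepared; alpha no -> aborted; delta yes -> prepared; ember yes -> prepared

Answer: alpha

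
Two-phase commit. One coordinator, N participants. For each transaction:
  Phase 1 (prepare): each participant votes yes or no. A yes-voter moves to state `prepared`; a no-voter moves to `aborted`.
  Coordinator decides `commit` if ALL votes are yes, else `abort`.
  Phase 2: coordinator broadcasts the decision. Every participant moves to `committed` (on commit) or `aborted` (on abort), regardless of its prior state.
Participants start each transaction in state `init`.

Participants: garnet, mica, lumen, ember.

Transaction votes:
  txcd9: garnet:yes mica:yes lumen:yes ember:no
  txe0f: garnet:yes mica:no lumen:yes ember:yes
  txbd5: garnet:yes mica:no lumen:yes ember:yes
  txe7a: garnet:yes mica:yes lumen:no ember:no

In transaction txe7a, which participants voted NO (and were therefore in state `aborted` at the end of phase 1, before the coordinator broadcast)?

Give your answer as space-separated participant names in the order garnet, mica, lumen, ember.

Txn txe7a phase 1: garnet yes -> prepared; mica yes -> prepared; lumen no -> aborted; ember no -> aborted

Answer: lumen ember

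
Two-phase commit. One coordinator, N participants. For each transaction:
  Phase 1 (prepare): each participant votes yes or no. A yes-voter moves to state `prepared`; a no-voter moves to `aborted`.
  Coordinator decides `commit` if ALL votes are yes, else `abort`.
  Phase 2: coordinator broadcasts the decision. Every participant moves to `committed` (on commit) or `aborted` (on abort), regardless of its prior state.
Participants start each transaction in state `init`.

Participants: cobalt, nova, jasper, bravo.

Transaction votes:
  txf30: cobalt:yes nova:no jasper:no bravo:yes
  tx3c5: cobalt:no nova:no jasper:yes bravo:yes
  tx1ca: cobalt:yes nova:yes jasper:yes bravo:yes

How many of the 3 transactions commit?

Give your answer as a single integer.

Answer: 1

Derivation:
txf30: no from nova, jasper -> abort (commits=0)
tx3c5: no from cobalt, nova -> abort (commits=0)
tx1ca: all yes -> commit (commits=1)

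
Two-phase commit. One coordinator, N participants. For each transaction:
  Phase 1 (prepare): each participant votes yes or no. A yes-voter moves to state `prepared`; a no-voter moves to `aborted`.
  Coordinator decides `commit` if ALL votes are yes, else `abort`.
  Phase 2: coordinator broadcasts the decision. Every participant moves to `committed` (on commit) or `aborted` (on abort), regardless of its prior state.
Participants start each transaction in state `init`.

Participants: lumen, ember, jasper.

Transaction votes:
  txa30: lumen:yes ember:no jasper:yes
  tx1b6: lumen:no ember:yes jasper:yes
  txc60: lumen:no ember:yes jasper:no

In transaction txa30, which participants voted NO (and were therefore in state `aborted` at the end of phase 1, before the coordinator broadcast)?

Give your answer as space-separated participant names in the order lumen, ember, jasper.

Answer: ember

Derivation:
Txn txa30 phase 1: lumen yes -> prepared; ember no -> aborted; jasper yes -> prepared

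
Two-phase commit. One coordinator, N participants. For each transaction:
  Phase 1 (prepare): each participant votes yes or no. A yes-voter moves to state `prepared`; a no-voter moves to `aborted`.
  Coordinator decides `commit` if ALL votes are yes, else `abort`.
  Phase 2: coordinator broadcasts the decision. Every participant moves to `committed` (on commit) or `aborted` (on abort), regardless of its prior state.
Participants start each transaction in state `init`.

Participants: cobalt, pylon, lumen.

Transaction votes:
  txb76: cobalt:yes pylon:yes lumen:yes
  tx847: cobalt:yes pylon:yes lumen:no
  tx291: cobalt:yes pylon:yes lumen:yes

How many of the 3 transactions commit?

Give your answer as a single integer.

Answer: 2

Derivation:
txb76: all yes -> commit (commits=1)
tx847: no from lumen -> abort (commits=1)
tx291: all yes -> commit (commits=2)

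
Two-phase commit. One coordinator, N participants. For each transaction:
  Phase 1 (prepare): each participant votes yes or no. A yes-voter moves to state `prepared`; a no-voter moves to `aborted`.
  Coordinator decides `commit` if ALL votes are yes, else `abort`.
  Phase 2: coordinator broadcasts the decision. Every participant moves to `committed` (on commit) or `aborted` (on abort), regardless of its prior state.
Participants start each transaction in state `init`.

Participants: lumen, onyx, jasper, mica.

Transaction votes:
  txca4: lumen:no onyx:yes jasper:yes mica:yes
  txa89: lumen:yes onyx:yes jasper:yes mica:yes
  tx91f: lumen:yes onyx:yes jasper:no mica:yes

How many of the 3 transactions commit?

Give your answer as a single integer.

Answer: 1

Derivation:
txca4: no from lumen -> abort (commits=0)
txa89: all yes -> commit (commits=1)
tx91f: no from jasper -> abort (commits=1)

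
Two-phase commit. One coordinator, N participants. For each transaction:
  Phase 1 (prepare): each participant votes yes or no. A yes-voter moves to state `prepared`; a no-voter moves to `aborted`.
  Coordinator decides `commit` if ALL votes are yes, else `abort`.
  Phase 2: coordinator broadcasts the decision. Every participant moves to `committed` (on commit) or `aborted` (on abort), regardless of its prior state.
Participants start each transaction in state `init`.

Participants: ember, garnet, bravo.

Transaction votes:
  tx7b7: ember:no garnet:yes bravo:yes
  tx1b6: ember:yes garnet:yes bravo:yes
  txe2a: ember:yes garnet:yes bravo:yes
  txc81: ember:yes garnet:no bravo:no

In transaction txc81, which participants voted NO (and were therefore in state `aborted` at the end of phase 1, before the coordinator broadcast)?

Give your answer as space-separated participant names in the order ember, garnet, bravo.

Answer: garnet bravo

Derivation:
Txn txc81 phase 1: ember yes -> prepared; garnet no -> aborted; bravo no -> aborted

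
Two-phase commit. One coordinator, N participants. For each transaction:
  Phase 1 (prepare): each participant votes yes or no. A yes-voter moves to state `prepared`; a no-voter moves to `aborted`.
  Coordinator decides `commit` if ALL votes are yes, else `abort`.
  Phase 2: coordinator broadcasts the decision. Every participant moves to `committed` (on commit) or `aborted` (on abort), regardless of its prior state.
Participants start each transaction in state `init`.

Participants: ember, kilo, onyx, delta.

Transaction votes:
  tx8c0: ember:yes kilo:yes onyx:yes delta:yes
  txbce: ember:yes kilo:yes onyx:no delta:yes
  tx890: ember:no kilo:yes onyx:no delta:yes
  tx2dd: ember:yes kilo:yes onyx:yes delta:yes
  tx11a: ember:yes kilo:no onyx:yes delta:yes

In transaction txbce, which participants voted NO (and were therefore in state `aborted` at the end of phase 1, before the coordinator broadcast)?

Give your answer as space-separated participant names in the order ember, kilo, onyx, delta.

Txn txbce phase 1: ember yes -> prepared; kilo yes -> prepared; onyx no -> aborted; delta yes -> prepared

Answer: onyx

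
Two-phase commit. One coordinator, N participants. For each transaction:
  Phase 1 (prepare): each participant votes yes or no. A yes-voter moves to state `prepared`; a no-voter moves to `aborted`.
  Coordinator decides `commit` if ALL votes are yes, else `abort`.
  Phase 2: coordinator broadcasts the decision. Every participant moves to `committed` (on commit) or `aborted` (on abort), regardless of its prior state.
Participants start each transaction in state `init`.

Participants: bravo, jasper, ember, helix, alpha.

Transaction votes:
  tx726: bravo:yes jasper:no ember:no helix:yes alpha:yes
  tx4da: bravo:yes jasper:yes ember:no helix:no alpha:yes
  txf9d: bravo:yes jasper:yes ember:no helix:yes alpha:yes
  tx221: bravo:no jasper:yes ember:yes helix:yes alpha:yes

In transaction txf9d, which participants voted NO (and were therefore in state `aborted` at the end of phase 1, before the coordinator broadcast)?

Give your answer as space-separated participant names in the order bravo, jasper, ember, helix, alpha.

Answer: ember

Derivation:
Txn txf9d phase 1: bravo yes -> prepared; jasper yes -> prepared; ember no -> aborted; helix yes -> prepared; alpha yes -> prepared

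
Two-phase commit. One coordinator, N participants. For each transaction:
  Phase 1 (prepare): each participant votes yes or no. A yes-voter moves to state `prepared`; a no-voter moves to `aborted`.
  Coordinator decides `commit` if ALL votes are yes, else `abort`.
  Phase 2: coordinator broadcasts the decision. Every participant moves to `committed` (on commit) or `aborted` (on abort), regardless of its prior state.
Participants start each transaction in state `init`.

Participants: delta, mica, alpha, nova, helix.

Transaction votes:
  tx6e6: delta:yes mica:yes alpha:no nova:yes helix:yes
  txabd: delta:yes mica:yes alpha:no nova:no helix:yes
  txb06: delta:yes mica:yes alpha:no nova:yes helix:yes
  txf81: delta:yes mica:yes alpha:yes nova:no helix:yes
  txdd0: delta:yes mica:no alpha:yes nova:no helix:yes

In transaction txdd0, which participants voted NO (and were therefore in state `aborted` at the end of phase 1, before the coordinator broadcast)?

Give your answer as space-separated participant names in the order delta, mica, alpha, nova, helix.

Answer: mica nova

Derivation:
Txn txdd0 phase 1: delta yes -> prepared; mica no -> aborted; alpha yes -> prepared; nova no -> aborted; helix yes -> prepared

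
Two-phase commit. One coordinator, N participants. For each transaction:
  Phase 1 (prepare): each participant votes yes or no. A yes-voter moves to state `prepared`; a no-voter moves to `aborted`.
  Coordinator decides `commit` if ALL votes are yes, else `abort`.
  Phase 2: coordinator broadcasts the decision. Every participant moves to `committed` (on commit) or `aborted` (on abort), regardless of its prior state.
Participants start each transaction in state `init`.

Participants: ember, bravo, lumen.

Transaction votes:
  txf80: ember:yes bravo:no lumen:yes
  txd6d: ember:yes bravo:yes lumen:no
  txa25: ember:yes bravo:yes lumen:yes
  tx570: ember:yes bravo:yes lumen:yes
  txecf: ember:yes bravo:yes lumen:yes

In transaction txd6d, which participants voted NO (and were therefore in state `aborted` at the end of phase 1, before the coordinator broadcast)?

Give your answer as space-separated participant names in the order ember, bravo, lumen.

Txn txd6d phase 1: ember yes -> prepared; bravo yes -> prepared; lumen no -> aborted

Answer: lumen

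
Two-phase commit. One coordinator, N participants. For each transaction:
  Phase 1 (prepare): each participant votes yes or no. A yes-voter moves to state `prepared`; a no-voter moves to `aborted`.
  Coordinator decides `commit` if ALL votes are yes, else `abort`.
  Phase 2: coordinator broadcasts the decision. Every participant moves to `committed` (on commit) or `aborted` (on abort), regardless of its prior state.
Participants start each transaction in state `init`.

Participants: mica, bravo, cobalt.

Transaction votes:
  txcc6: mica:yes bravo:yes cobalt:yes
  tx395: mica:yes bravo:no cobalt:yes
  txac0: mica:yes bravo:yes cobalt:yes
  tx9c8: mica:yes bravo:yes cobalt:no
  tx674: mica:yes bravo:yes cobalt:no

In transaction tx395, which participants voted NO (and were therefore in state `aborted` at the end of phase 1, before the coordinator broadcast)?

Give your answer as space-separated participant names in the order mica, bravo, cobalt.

Txn tx395 phase 1: mica yes -> prepared; bravo no -> aborted; cobalt yes -> prepared

Answer: bravo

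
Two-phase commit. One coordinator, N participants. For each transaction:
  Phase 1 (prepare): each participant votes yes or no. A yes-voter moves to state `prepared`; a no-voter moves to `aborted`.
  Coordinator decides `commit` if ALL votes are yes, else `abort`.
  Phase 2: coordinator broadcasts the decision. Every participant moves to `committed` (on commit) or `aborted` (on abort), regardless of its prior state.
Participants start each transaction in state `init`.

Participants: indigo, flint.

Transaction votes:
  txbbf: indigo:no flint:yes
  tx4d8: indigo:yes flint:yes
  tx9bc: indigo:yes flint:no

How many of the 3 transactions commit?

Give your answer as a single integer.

Answer: 1

Derivation:
txbbf: no from indigo -> abort (commits=0)
tx4d8: all yes -> commit (commits=1)
tx9bc: no from flint -> abort (commits=1)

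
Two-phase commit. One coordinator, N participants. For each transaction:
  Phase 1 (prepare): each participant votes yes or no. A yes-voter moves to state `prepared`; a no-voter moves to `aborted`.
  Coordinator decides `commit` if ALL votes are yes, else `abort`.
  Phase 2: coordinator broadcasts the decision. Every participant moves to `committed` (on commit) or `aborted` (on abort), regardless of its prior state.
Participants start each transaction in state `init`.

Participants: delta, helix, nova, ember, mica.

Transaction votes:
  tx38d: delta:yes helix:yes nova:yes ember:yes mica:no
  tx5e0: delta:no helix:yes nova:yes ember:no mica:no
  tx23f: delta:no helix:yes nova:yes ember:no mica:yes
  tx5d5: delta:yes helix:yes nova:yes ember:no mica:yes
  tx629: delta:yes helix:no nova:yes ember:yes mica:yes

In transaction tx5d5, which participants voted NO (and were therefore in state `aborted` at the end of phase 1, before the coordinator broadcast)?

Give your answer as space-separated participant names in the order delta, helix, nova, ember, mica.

Answer: ember

Derivation:
Txn tx5d5 phase 1: delta yes -> prepared; helix yes -> prepared; nova yes -> prepared; ember no -> aborted; mica yes -> prepared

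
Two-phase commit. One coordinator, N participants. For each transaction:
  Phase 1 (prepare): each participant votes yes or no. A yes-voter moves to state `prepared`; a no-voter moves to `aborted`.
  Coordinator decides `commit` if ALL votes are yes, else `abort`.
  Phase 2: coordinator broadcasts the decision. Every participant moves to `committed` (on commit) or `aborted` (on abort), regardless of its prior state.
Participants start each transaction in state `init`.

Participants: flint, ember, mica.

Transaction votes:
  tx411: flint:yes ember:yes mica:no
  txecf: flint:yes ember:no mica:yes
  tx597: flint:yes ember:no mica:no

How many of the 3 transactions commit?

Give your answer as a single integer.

Answer: 0

Derivation:
tx411: no from mica -> abort (commits=0)
txecf: no from ember -> abort (commits=0)
tx597: no from ember, mica -> abort (commits=0)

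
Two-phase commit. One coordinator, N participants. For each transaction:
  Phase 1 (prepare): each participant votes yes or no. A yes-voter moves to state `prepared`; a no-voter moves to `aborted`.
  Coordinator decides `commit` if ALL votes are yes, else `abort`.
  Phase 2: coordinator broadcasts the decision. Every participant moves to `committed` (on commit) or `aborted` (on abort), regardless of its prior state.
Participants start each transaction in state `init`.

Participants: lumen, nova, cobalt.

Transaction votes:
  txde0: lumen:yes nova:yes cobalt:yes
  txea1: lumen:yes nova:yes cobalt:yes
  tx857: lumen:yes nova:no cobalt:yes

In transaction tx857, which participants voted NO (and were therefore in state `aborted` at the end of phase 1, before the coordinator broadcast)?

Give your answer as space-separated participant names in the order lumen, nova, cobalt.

Answer: nova

Derivation:
Txn tx857 phase 1: lumen yes -> prepared; nova no -> aborted; cobalt yes -> prepared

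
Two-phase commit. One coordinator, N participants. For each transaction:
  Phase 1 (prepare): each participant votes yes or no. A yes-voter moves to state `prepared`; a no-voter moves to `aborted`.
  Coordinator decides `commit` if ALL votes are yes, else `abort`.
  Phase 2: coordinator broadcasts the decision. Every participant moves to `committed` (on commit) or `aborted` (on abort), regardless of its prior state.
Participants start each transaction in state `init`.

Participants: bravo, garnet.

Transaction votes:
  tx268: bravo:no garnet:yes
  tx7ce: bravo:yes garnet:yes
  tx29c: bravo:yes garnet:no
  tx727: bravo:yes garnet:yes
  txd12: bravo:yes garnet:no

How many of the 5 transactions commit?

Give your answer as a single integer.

Answer: 2

Derivation:
tx268: no from bravo -> abort (commits=0)
tx7ce: all yes -> commit (commits=1)
tx29c: no from garnet -> abort (commits=1)
tx727: all yes -> commit (commits=2)
txd12: no from garnet -> abort (commits=2)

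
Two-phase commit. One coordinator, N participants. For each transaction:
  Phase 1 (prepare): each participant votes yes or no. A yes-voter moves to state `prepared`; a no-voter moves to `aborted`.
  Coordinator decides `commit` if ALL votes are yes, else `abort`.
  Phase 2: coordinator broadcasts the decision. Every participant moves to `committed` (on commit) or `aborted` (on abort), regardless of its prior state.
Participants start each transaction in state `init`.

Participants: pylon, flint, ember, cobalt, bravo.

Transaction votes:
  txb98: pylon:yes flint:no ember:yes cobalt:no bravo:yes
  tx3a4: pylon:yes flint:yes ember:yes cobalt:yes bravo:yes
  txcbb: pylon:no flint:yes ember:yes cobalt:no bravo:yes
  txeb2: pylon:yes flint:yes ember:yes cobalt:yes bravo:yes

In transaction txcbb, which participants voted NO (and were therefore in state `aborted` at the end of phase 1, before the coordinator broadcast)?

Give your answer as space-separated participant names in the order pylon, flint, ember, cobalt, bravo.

Txn txcbb phase 1: pylon no -> aborted; flint yes -> prepared; ember yes -> prepared; cobalt no -> aborted; bravo yes -> prepared

Answer: pylon cobalt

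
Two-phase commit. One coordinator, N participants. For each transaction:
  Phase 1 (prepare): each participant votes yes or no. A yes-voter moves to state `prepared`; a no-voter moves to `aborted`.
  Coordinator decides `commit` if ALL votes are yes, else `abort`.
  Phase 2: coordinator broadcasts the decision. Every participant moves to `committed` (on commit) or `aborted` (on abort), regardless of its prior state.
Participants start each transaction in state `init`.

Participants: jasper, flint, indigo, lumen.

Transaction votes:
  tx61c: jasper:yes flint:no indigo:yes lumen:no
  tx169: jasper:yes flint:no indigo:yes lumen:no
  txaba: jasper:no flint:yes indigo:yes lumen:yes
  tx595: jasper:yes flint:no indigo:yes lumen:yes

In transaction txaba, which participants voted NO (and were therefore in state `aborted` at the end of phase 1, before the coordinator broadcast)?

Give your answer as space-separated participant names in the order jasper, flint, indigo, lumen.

Answer: jasper

Derivation:
Txn txaba phase 1: jasper no -> aborted; flint yes -> prepared; indigo yes -> prepared; lumen yes -> prepared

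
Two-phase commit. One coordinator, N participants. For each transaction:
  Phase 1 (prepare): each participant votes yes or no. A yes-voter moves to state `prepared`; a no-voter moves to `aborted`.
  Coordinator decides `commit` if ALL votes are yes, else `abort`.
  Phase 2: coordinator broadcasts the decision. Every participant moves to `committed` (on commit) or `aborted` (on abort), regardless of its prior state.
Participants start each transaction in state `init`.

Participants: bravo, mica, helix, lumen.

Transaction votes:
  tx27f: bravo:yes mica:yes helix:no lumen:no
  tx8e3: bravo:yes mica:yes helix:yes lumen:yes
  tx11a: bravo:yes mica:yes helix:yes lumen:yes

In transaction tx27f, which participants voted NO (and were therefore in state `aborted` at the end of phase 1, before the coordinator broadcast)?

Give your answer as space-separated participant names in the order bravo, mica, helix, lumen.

Txn tx27f phase 1: bravo yes -> prepared; mica yes -> prepared; helix no -> aborted; lumen no -> aborted

Answer: helix lumen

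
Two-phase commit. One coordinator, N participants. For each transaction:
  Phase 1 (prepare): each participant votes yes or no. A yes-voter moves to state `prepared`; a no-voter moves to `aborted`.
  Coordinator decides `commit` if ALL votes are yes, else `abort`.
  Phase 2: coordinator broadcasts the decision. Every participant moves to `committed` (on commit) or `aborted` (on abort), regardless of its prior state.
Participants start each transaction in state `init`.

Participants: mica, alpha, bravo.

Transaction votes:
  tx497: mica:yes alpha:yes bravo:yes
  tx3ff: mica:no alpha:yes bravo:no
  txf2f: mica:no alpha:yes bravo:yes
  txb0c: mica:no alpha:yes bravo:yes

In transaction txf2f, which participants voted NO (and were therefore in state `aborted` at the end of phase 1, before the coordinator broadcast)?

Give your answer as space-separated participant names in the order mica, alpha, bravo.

Txn txf2f phase 1: mica no -> aborted; alpha yes -> prepared; bravo yes -> prepared

Answer: mica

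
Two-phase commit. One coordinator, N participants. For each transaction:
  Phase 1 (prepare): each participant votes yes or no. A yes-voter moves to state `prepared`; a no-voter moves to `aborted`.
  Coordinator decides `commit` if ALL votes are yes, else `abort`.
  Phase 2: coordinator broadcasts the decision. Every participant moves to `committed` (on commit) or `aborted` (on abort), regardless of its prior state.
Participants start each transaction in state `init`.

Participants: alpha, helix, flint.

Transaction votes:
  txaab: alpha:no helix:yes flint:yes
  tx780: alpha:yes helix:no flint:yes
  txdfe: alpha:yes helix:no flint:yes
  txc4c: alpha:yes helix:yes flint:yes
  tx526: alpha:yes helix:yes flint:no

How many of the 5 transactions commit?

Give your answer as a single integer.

txaab: no from alpha -> abort (commits=0)
tx780: no from helix -> abort (commits=0)
txdfe: no from helix -> abort (commits=0)
txc4c: all yes -> commit (commits=1)
tx526: no from flint -> abort (commits=1)

Answer: 1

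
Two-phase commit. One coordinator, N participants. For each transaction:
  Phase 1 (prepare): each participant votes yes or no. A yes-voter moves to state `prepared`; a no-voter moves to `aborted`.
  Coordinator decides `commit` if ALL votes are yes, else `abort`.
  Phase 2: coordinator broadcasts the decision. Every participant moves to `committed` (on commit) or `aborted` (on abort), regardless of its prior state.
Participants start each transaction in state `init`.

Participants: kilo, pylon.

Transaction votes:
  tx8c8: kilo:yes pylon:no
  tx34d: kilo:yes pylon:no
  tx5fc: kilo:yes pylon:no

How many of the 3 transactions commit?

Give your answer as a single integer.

tx8c8: no from pylon -> abort (commits=0)
tx34d: no from pylon -> abort (commits=0)
tx5fc: no from pylon -> abort (commits=0)

Answer: 0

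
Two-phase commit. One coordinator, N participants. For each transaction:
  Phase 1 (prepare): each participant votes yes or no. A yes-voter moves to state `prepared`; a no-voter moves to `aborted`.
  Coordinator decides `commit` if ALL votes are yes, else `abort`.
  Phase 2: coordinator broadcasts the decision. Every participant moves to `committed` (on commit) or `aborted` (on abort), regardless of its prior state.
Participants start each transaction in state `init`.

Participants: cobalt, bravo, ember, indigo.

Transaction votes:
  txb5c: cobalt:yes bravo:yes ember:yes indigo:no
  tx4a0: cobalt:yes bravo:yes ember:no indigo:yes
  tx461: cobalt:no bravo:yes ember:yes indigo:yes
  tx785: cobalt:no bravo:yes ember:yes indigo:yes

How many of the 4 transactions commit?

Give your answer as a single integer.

Answer: 0

Derivation:
txb5c: no from indigo -> abort (commits=0)
tx4a0: no from ember -> abort (commits=0)
tx461: no from cobalt -> abort (commits=0)
tx785: no from cobalt -> abort (commits=0)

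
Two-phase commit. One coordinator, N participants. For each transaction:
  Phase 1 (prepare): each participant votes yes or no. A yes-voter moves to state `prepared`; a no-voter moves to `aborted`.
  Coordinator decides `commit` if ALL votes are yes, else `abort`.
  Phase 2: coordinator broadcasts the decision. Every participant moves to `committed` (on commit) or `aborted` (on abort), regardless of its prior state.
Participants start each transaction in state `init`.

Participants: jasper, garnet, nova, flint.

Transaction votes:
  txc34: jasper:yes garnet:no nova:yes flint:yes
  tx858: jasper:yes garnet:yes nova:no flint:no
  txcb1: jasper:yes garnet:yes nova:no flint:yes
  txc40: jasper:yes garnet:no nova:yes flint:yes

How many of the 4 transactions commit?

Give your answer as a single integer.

txc34: no from garnet -> abort (commits=0)
tx858: no from nova, flint -> abort (commits=0)
txcb1: no from nova -> abort (commits=0)
txc40: no from garnet -> abort (commits=0)

Answer: 0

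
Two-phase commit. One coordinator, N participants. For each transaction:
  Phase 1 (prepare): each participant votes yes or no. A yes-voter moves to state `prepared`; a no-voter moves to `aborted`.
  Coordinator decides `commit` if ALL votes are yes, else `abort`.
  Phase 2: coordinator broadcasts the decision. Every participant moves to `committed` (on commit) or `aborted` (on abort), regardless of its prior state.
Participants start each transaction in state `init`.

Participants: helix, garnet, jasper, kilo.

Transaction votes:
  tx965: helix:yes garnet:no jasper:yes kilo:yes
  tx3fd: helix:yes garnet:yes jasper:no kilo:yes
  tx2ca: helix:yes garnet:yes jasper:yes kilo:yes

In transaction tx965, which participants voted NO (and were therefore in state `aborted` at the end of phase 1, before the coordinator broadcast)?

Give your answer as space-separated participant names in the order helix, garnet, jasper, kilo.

Txn tx965 phase 1: helix yes -> prepared; garnet no -> aborted; jasper yes -> prepared; kilo yes -> prepared

Answer: garnet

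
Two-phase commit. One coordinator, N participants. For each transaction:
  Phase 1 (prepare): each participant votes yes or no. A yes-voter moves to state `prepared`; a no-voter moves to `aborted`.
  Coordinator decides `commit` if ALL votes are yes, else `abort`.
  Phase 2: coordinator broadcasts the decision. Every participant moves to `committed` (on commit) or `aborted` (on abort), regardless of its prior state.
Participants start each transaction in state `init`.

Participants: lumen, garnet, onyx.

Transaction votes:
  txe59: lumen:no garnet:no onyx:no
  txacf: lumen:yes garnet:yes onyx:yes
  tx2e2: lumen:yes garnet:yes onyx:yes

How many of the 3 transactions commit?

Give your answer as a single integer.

txe59: no from lumen, garnet, onyx -> abort (commits=0)
txacf: all yes -> commit (commits=1)
tx2e2: all yes -> commit (commits=2)

Answer: 2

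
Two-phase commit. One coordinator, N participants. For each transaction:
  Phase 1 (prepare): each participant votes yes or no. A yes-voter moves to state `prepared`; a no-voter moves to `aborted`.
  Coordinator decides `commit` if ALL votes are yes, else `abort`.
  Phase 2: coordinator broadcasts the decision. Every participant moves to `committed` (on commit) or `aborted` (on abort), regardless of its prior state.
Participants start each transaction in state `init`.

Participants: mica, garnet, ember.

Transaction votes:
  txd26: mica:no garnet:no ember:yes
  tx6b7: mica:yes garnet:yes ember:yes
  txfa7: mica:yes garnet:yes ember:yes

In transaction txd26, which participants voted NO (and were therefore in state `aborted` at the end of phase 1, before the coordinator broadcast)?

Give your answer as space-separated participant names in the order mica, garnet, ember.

Txn txd26 phase 1: mica no -> aborted; garnet no -> aborted; ember yes -> prepared

Answer: mica garnet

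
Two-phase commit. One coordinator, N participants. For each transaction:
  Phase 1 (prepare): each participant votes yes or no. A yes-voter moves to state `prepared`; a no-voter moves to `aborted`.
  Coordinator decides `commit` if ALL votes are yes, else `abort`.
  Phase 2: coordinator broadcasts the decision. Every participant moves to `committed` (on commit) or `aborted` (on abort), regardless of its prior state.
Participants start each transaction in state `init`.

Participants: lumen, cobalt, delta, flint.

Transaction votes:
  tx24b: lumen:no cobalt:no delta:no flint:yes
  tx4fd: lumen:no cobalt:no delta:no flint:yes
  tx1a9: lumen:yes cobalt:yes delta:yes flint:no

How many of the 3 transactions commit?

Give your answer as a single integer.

Answer: 0

Derivation:
tx24b: no from lumen, cobalt, delta -> abort (commits=0)
tx4fd: no from lumen, cobalt, delta -> abort (commits=0)
tx1a9: no from flint -> abort (commits=0)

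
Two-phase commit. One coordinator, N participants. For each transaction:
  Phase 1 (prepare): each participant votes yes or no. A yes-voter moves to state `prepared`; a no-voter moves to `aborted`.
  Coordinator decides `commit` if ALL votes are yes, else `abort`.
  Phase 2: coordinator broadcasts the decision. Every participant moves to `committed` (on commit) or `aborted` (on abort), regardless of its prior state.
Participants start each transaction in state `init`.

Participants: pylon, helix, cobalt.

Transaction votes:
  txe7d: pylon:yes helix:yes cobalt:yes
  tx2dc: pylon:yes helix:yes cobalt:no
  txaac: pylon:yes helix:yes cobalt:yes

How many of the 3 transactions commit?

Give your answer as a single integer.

txe7d: all yes -> commit (commits=1)
tx2dc: no from cobalt -> abort (commits=1)
txaac: all yes -> commit (commits=2)

Answer: 2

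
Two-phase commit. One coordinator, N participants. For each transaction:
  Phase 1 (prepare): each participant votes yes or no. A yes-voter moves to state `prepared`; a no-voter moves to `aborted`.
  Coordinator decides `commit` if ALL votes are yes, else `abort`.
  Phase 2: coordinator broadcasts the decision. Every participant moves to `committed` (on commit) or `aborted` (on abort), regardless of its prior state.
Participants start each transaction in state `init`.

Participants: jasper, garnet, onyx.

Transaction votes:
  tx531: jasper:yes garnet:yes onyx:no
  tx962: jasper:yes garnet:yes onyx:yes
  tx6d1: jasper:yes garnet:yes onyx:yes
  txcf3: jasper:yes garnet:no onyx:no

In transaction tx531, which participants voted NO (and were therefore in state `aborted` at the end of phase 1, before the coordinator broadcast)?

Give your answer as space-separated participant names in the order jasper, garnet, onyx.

Txn tx531 phase 1: jasper yes -> prepared; garnet yes -> prepared; onyx no -> aborted

Answer: onyx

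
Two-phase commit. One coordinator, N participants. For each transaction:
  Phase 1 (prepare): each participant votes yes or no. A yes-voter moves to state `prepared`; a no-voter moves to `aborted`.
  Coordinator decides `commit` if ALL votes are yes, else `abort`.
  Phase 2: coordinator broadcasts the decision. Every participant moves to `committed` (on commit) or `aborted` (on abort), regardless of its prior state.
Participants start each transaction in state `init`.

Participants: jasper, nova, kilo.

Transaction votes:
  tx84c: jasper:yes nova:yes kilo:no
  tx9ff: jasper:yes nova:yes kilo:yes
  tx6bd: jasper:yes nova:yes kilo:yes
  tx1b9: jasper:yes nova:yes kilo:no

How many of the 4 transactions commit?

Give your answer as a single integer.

tx84c: no from kilo -> abort (commits=0)
tx9ff: all yes -> commit (commits=1)
tx6bd: all yes -> commit (commits=2)
tx1b9: no from kilo -> abort (commits=2)

Answer: 2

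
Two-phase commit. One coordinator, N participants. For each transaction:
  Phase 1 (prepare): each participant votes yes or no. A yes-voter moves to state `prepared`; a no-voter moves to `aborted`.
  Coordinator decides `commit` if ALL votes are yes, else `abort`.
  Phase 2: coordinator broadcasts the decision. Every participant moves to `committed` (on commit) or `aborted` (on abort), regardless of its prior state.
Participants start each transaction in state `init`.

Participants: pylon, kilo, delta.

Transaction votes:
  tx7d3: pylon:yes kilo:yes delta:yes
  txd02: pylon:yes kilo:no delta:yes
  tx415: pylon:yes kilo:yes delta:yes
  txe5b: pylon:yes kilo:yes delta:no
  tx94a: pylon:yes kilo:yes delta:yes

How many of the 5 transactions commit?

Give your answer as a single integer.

Answer: 3

Derivation:
tx7d3: all yes -> commit (commits=1)
txd02: no from kilo -> abort (commits=1)
tx415: all yes -> commit (commits=2)
txe5b: no from delta -> abort (commits=2)
tx94a: all yes -> commit (commits=3)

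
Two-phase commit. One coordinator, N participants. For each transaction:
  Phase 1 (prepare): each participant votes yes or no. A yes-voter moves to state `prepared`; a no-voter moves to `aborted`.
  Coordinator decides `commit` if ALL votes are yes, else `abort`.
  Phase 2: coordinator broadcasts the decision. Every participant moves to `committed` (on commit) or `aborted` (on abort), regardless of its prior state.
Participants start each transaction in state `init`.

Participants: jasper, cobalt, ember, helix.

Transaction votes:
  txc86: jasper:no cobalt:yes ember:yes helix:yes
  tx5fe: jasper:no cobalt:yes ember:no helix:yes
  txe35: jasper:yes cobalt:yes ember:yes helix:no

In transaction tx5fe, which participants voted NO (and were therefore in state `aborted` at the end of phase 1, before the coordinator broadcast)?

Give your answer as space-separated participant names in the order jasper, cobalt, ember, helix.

Txn tx5fe phase 1: jasper no -> aborted; cobalt yes -> prepared; ember no -> aborted; helix yes -> prepared

Answer: jasper ember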